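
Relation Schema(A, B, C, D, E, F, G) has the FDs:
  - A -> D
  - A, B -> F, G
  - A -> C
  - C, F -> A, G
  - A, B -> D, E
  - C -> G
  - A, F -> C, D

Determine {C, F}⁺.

{A, C, D, F, G}

Start with {C, F}.
C, F -> A, G applies; add {A, G} → now {A, C, F, G}.
A, F -> C, D applies; add {D} → now {A, C, D, F, G}.
No further FD applies.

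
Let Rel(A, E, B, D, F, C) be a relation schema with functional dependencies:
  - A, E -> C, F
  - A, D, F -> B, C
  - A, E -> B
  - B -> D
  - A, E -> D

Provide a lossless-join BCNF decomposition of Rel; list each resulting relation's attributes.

Candidate key of the original relation: {A, E}.
In {A, B, C, D, E, F}, {A, D, F} is not a superkey ({A, D, F}⁺ restricted to this set is {A, B, C, D, F}), so split on A, D, F -> B, C into {A, B, C, D, F} and {A, D, E, F}.
In {A, B, C, D, F}, {B} is not a superkey ({B}⁺ restricted to this set is {B, D}), so split on B -> D into {B, D} and {A, B, C, F}.
{B, D} is in BCNF.
{A, B, C, F} is in BCNF.
{A, D, E, F} is in BCNF.

{A, B, C, F}; {A, D, E, F}; {B, D}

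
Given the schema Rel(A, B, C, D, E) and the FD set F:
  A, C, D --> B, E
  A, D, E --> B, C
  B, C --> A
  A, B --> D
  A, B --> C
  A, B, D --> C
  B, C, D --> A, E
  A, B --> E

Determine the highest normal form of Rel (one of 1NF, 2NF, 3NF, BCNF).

BCNF

Candidate keys: {A, B}, {A, C, D}, {A, D, E}, {B, C}. Prime attributes: {A, B, C, D, E}.
Each dependency's left side is a superkey — BCNF holds.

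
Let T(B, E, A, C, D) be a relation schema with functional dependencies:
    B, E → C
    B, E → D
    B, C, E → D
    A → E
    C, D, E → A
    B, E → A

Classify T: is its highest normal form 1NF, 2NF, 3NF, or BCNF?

Candidate keys: {A, B}, {B, E}. Prime attributes: {A, B, E}.
A → E: {A}⁺ = {A, E}, which is not all of the attributes, so the left side is not a superkey — BCNF is violated.
Its right-hand attributes {E} are all prime, as are those of every other non-superkey FD — the relation is in 3NF.

3NF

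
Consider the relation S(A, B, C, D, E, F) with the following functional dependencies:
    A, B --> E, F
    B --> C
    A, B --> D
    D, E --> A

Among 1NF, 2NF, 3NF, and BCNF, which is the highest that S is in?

1NF

Candidate keys: {A, B}, {B, D, E}. Prime attributes: {A, B, D, E}.
For B --> C we have {B}⁺ = {B, C}; {B} is not a superkey, so BCNF fails.
B --> C has non-prime {C} on the right and a non-superkey on the left, so 3NF fails.
The proper key subset {B} of {A, B} determines non-prime {C}, so the relation is not even in 2NF.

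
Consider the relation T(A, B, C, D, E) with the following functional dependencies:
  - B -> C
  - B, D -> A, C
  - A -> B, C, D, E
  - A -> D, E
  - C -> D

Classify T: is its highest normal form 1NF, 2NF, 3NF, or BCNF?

Candidate keys: {A}, {B}. Prime attributes: {A, B}.
C -> D: {C}⁺ = {C, D}, which is not all of the attributes, so the left side is not a superkey — BCNF is violated.
C -> D has non-prime {D} on the right and a non-superkey on the left, so 3NF fails.
All keys have size 1, which rules out partial dependencies — 2NF is satisfied.

2NF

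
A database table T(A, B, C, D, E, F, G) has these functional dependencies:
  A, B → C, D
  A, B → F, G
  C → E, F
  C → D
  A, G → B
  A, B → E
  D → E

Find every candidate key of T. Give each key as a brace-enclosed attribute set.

{A, B}, {A, G}

No FD produces {A}, so it must be in every candidate key.
{A, B}⁺ = {A, B, C, D, E, F, G}, which is every attribute, so {A, B} is a candidate key.
{A, G}⁺ = {A, B, C, D, E, F, G}, which is every attribute, so {A, G} is a candidate key.
No proper subset of any of these is a key, and no other minimal superkey exists.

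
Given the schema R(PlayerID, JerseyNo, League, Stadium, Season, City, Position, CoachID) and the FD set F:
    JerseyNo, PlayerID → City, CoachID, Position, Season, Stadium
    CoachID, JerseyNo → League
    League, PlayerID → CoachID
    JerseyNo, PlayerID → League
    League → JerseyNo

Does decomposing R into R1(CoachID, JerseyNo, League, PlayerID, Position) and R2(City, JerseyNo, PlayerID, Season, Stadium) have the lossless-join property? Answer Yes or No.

Yes

Common attributes: {JerseyNo, PlayerID}; their closure is {City, CoachID, JerseyNo, League, PlayerID, Position, Season, Stadium}.
R1 is contained in that closure, so R1 ∩ R2 → R1 holds and the join is lossless.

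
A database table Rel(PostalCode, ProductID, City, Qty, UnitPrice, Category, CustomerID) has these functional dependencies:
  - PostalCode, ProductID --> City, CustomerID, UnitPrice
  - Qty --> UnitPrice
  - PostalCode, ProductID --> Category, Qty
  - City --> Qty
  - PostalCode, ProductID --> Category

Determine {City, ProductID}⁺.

Start with {City, ProductID}.
City --> Qty applies; add {Qty} → now {City, ProductID, Qty}.
Qty --> UnitPrice applies; add {UnitPrice} → now {City, ProductID, Qty, UnitPrice}.
No further FD applies.

{City, ProductID, Qty, UnitPrice}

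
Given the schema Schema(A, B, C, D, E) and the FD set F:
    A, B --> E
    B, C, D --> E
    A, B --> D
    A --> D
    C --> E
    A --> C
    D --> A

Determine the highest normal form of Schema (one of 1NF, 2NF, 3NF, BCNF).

Candidate keys: {A, B}, {B, D}. Prime attributes: {A, B, D}.
A --> D: {A}⁺ = {A, C, D, E}, which is not all of the attributes, so the left side is not a superkey — BCNF is violated.
C --> E has non-prime {E} on the right and a non-superkey on the left, so 3NF fails.
The proper key subset {A} of {A, B} determines non-prime {C, E}, so the relation is not even in 2NF.

1NF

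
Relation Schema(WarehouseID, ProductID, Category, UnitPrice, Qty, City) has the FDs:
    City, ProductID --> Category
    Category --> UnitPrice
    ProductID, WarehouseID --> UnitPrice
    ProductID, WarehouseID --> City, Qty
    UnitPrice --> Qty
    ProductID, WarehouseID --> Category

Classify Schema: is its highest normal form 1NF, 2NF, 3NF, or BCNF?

Candidate key: {ProductID, WarehouseID}. Prime attributes: {ProductID, WarehouseID}.
City, ProductID --> Category breaks BCNF: {City, ProductID}⁺ = {Category, City, ProductID, Qty, UnitPrice}, so {City, ProductID} is not a superkey.
City, ProductID --> Category determines the non-prime attribute {Category} from a non-superkey — 3NF is violated.
No non-prime attribute depends on a proper subset of any candidate key, so 2NF holds.

2NF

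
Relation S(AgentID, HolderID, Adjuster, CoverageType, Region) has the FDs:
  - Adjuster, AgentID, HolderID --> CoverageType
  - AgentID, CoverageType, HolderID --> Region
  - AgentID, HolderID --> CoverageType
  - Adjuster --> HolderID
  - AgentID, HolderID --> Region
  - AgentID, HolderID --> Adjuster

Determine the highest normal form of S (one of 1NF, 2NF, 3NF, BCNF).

3NF

Candidate keys: {Adjuster, AgentID}, {AgentID, HolderID}. Prime attributes: {Adjuster, AgentID, HolderID}.
For Adjuster --> HolderID we have {Adjuster}⁺ = {Adjuster, HolderID}; {Adjuster} is not a superkey, so BCNF fails.
But every attribute on its right side ({HolderID}) is prime, and the same holds for every other non-superkey FD, so 3NF still holds.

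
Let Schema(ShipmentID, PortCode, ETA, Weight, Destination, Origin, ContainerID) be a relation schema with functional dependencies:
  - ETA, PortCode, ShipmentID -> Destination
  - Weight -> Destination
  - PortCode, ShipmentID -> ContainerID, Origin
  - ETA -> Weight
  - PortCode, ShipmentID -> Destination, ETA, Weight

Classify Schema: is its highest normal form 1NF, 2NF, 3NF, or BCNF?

Candidate key: {PortCode, ShipmentID}. Prime attributes: {PortCode, ShipmentID}.
Weight -> Destination: {Weight}⁺ = {Destination, Weight}, which is not all of the attributes, so the left side is not a superkey — BCNF is violated.
Weight -> Destination determines the non-prime attribute {Destination} from a non-superkey — 3NF is violated.
Checking every proper subset of each key, none determines a non-prime attribute — 2NF is satisfied.

2NF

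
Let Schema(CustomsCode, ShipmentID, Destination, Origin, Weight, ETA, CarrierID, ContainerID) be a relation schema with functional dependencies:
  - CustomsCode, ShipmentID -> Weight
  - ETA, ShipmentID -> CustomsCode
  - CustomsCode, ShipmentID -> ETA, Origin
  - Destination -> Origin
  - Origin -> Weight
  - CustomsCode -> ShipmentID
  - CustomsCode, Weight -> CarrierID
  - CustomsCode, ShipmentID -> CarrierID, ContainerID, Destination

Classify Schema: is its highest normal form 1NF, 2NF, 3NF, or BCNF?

2NF

Candidate keys: {CustomsCode}, {ETA, ShipmentID}. Prime attributes: {CustomsCode, ETA, ShipmentID}.
For Destination -> Origin we have {Destination}⁺ = {Destination, Origin, Weight}; {Destination} is not a superkey, so BCNF fails.
Destination -> Origin determines the non-prime attribute {Origin} from a non-superkey — 3NF is violated.
No proper subset of a key has a non-prime attribute in its closure, so there is no partial dependency; 2NF holds.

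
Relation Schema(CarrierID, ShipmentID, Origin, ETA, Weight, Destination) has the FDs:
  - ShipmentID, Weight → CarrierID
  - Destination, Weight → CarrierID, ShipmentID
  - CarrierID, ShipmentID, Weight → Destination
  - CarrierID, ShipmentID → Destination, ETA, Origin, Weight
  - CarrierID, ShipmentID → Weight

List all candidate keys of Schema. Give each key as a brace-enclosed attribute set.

{CarrierID, ShipmentID}⁺ = {CarrierID, Destination, ETA, Origin, ShipmentID, Weight}, which is every attribute, so {CarrierID, ShipmentID} is a candidate key.
{Destination, Weight}⁺ = {CarrierID, Destination, ETA, Origin, ShipmentID, Weight}, which is every attribute, so {Destination, Weight} is a candidate key.
{ShipmentID, Weight}⁺ = {CarrierID, Destination, ETA, Origin, ShipmentID, Weight}, which is every attribute, so {ShipmentID, Weight} is a candidate key.
Any other superkey properly contains one of these, so there are no further candidate keys.

{CarrierID, ShipmentID}, {Destination, Weight}, {ShipmentID, Weight}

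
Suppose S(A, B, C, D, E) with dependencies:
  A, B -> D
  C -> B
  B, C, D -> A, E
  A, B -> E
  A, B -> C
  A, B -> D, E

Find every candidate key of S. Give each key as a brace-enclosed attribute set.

{A, B}⁺ = {A, B, C, D, E}, which is every attribute, so {A, B} is a candidate key.
{A, C}⁺ = {A, B, C, D, E}, which is every attribute, so {A, C} is a candidate key.
{C, D}⁺ = {A, B, C, D, E}, which is every attribute, so {C, D} is a candidate key.
No proper subset of any of these is a key, and no other minimal superkey exists.

{A, B}, {A, C}, {C, D}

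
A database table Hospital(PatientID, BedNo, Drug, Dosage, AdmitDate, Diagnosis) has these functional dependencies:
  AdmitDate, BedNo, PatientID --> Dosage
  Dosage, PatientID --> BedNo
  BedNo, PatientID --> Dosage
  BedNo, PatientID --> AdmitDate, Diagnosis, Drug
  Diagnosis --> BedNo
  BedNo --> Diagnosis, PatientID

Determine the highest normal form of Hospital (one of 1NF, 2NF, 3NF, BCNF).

BCNF

Candidate keys: {BedNo}, {Diagnosis}, {Dosage, PatientID}. Prime attributes: {BedNo, Diagnosis, Dosage, PatientID}.
Every FD has a superkey on the left, so the relation is in BCNF.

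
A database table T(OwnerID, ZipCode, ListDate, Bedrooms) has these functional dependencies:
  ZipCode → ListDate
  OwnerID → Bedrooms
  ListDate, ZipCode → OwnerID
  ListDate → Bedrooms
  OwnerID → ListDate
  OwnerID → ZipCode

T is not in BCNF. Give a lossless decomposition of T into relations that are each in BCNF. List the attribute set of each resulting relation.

Candidate keys of the original relation: {OwnerID}, {ZipCode}.
{Bedrooms, ListDate, OwnerID, ZipCode}: {ListDate} determines {Bedrooms, ListDate} here but is not a superkey — split on ListDate → Bedrooms, giving {Bedrooms, ListDate} and {ListDate, OwnerID, ZipCode}.
{Bedrooms, ListDate}: every determinant is a superkey — BCNF.
{ListDate, OwnerID, ZipCode}: every determinant is a superkey — BCNF.

{Bedrooms, ListDate}; {ListDate, OwnerID, ZipCode}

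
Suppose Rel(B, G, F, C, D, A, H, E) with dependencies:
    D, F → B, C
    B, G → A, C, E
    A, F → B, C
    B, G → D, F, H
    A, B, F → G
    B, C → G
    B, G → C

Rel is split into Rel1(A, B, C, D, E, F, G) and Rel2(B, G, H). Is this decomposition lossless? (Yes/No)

Yes

The shared attributes are {B, G} and {B, G}⁺ = {A, B, C, D, E, F, G, H}.
Rel1 is contained in that closure, so Rel1 ∩ Rel2 → Rel1 holds and the join is lossless.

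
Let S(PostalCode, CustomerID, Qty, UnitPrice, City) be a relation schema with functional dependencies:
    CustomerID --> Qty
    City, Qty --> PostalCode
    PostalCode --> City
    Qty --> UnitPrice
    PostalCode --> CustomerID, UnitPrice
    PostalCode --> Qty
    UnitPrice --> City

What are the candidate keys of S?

{CustomerID} is a candidate key since {CustomerID}⁺ = {City, CustomerID, PostalCode, Qty, UnitPrice} covers every attribute.
{PostalCode} is a candidate key since {PostalCode}⁺ = {City, CustomerID, PostalCode, Qty, UnitPrice} covers every attribute.
{Qty} is a candidate key since {Qty}⁺ = {City, CustomerID, PostalCode, Qty, UnitPrice} covers every attribute.
No proper subset of any of these is a key, and no other minimal superkey exists.

{CustomerID}, {PostalCode}, {Qty}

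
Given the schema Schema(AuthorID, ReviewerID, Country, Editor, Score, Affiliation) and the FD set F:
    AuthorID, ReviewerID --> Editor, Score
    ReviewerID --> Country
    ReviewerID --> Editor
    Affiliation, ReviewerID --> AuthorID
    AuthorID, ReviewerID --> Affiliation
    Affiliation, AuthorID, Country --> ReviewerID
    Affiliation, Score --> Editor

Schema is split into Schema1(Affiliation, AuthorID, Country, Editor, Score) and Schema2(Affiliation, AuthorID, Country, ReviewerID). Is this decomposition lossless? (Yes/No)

Schema1 ∩ Schema2 = {Affiliation, AuthorID, Country}; its closure under F is {Affiliation, AuthorID, Country, Editor, ReviewerID, Score}.
Schema1 is contained in that closure, so Schema1 ∩ Schema2 --> Schema1 holds and the join is lossless.

Yes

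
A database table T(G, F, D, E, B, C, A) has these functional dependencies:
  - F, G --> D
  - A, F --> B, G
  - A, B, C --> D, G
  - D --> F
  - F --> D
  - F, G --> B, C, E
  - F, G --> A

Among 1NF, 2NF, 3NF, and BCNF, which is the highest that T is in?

3NF

Candidate keys: {A, B, C}, {A, D}, {A, F}, {D, G}, {F, G}. Prime attributes: {A, B, C, D, F, G}.
For D --> F we have {D}⁺ = {D, F}; {D} is not a superkey, so BCNF fails.
But every attribute on its right side ({F}) is prime, and the same holds for every other non-superkey FD, so 3NF still holds.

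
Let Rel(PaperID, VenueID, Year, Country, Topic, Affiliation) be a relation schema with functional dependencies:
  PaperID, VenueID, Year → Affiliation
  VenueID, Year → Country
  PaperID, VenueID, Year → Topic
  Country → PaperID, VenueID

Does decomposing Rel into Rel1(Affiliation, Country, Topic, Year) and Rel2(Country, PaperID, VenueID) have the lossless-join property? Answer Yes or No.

Yes

Rel1 ∩ Rel2 = {Country}; its closure under F is {Country, PaperID, VenueID}.
Rel2 is contained in that closure, so Rel1 ∩ Rel2 → Rel2 holds and the join is lossless.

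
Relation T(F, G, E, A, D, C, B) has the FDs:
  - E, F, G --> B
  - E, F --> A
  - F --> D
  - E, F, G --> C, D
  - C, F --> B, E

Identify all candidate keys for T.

{C, F, G}, {E, F, G}

{F, G} never appear on the right of any FD, so every key must include all of them.
Closure of {C, F, G} is {A, B, C, D, E, F, G}, the whole schema; {C, F, G} is a candidate key.
Closure of {E, F, G} is {A, B, C, D, E, F, G}, the whole schema; {E, F, G} is a candidate key.
Any other superkey properly contains one of these, so there are no further candidate keys.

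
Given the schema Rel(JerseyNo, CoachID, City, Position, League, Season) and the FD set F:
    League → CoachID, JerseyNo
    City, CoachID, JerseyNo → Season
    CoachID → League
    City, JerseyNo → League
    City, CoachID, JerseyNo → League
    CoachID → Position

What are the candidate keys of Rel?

No FD produces {City}, so it must be in every candidate key.
{City, CoachID}⁺ = {City, CoachID, JerseyNo, League, Position, Season} — all of the relation — so {City, CoachID} is a candidate key.
{City, JerseyNo}⁺ = {City, CoachID, JerseyNo, League, Position, Season} — all of the relation — so {City, JerseyNo} is a candidate key.
{City, League}⁺ = {City, CoachID, JerseyNo, League, Position, Season} — all of the relation — so {City, League} is a candidate key.
Any other superkey properly contains one of these, so there are no further candidate keys.

{City, CoachID}, {City, JerseyNo}, {City, League}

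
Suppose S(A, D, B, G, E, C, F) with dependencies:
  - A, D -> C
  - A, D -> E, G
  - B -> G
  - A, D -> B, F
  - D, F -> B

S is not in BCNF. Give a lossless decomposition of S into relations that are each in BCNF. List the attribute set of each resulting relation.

{A, C, D, E, F}; {B, D, F}; {B, G}

Candidate key of the original relation: {A, D}.
In {A, B, C, D, E, F, G}, {B} is not a superkey ({B}⁺ restricted to this set is {B, G}), so split on B -> G into {B, G} and {A, B, C, D, E, F}.
{B, G} has no BCNF violation.
In {A, B, C, D, E, F}, {D, F} is not a superkey ({D, F}⁺ restricted to this set is {B, D, F}), so split on D, F -> B into {B, D, F} and {A, C, D, E, F}.
{B, D, F} has no BCNF violation.
{A, C, D, E, F} has no BCNF violation.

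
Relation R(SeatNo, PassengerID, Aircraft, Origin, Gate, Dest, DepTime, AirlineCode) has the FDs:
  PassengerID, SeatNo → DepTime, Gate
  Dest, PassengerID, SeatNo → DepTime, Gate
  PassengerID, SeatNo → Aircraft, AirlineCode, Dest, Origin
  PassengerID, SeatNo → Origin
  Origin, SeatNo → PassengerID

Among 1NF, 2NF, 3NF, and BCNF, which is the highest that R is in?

BCNF

Candidate keys: {Origin, SeatNo}, {PassengerID, SeatNo}. Prime attributes: {Origin, PassengerID, SeatNo}.
The left-hand side of every FD is a superkey, so BCNF is satisfied.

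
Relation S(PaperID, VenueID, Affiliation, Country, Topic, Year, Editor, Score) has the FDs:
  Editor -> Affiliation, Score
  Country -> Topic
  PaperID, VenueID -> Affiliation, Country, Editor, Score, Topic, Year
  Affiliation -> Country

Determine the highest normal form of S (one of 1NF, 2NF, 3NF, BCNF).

2NF

Candidate key: {PaperID, VenueID}. Prime attributes: {PaperID, VenueID}.
Editor -> Affiliation, Score breaks BCNF: {Editor}⁺ = {Affiliation, Country, Editor, Score, Topic}, so {Editor} is not a superkey.
Because {Affiliation, Score} are non-prime and the left side of Editor -> Affiliation, Score is not a superkey, the relation is not in 3NF.
No non-prime attribute depends on a proper subset of any candidate key, so 2NF holds.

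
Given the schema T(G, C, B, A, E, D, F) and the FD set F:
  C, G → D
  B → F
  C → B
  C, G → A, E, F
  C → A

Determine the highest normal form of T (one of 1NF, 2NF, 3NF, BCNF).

Candidate key: {C, G}. Prime attributes: {C, G}.
For B → F we have {B}⁺ = {B, F}; {B} is not a superkey, so BCNF fails.
B → F has non-prime {F} on the right and a non-superkey on the left, so 3NF fails.
{C} is a proper subset of the key {C, G}, and {C}⁺ contains the non-prime attributes {A, B, F} — a partial dependency, so 2NF is violated.

1NF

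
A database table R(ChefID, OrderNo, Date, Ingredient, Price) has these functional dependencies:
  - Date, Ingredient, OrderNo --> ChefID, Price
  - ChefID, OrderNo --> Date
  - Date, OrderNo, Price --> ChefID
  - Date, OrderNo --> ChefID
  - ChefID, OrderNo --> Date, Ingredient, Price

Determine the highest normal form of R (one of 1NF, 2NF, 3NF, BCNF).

Candidate keys: {ChefID, OrderNo}, {Date, OrderNo}. Prime attributes: {ChefID, Date, OrderNo}.
The left-hand side of every FD is a superkey, so BCNF is satisfied.

BCNF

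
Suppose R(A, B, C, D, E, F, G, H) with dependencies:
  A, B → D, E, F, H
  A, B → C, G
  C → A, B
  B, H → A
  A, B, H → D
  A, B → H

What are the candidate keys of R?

{A, B}, {B, H}, {C}

{C} is a candidate key since {C}⁺ = {A, B, C, D, E, F, G, H} covers every attribute.
{A, B} is a candidate key since {A, B}⁺ = {A, B, C, D, E, F, G, H} covers every attribute.
{B, H} is a candidate key since {B, H}⁺ = {A, B, C, D, E, F, G, H} covers every attribute.
These are minimal and exhaustive — every other superkey contains one of them.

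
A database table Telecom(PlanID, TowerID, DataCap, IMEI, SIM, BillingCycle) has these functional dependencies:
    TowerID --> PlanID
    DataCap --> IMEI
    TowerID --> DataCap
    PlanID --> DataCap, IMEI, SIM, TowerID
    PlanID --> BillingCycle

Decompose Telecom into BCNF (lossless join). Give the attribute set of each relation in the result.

Candidate keys of the original relation: {PlanID}, {TowerID}.
{BillingCycle, DataCap, IMEI, PlanID, SIM, TowerID}: {DataCap} determines {DataCap, IMEI} here but is not a superkey — split on DataCap --> IMEI, giving {DataCap, IMEI} and {BillingCycle, DataCap, PlanID, SIM, TowerID}.
{DataCap, IMEI} is in BCNF.
{BillingCycle, DataCap, PlanID, SIM, TowerID} is in BCNF.

{BillingCycle, DataCap, PlanID, SIM, TowerID}; {DataCap, IMEI}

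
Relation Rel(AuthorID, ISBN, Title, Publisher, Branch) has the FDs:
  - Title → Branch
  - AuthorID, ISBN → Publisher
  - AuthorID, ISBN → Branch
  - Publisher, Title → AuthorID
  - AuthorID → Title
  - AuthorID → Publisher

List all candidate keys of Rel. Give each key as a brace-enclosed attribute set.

{ISBN} never appears on the right of any FD, so every key must include it.
{AuthorID, ISBN}⁺ = {AuthorID, Branch, ISBN, Publisher, Title}, which is every attribute, so {AuthorID, ISBN} is a candidate key.
{ISBN, Publisher, Title}⁺ = {AuthorID, Branch, ISBN, Publisher, Title}, which is every attribute, so {ISBN, Publisher, Title} is a candidate key.
No proper subset of any of these is a key, and no other minimal superkey exists.

{AuthorID, ISBN}, {ISBN, Publisher, Title}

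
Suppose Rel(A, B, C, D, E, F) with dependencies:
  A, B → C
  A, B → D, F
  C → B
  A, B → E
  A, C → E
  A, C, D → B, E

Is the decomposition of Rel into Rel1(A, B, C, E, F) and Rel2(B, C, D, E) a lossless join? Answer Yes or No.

No

Common attributes: {B, C, E}; their closure is {B, C, E}.
Rel1 ⊄ {B, C, E} and Rel2 ⊄ {B, C, E}, so the split is lossy.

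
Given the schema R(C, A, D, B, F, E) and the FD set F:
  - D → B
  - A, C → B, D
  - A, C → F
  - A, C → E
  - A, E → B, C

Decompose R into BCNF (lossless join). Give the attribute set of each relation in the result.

Candidate keys of the original relation: {A, C}, {A, E}.
In {A, B, C, D, E, F}, {D} is not a superkey ({D}⁺ restricted to this set is {B, D}), so split on D → B into {B, D} and {A, C, D, E, F}.
{B, D} has no BCNF violation.
{A, C, D, E, F} has no BCNF violation.

{A, C, D, E, F}; {B, D}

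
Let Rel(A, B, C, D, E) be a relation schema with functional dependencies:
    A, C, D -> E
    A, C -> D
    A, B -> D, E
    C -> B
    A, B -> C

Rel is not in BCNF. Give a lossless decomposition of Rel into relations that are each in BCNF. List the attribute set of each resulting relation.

Candidate keys of the original relation: {A, B}, {A, C}.
{A, B, C, D, E}: {C} determines {B, C} here but is not a superkey — split on C -> B, giving {B, C} and {A, C, D, E}.
{B, C} is in BCNF.
{A, C, D, E} is in BCNF.

{A, C, D, E}; {B, C}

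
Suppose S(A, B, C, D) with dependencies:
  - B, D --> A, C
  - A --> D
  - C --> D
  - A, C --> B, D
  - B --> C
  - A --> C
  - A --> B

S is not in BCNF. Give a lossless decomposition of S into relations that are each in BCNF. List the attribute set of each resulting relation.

{A, B, C}; {C, D}

Candidate keys of the original relation: {A}, {B}.
Within {A, B, C, D}: {C}⁺ ∩ {A, B, C, D} = {C, D}, not the whole set, so C --> D violates BCNF; decompose into {C, D} and {A, B, C}.
{C, D} is in BCNF.
{A, B, C} is in BCNF.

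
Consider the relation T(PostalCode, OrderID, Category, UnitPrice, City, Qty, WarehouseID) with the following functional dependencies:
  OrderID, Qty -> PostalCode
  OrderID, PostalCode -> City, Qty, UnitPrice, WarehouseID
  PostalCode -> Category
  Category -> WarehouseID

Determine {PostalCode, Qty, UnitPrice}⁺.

{Category, PostalCode, Qty, UnitPrice, WarehouseID}

Start with {PostalCode, Qty, UnitPrice}.
PostalCode -> Category applies; add {Category} → now {Category, PostalCode, Qty, UnitPrice}.
Category -> WarehouseID applies; add {WarehouseID} → now {Category, PostalCode, Qty, UnitPrice, WarehouseID}.
No further FD applies.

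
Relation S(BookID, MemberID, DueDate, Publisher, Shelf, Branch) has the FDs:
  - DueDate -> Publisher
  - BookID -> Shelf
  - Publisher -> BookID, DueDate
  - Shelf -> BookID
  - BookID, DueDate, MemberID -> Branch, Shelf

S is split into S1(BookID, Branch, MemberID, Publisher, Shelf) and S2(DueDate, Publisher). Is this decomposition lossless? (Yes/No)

Yes

The shared attributes are {Publisher} and {Publisher}⁺ = {BookID, DueDate, Publisher, Shelf}.
S2 is contained in that closure, so S1 ∩ S2 -> S2 holds and the join is lossless.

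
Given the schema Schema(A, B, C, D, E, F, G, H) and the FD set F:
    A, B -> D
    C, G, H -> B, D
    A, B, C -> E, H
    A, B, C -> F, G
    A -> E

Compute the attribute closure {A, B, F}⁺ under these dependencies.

{A, B, D, E, F}

Start with {A, B, F}.
A, B -> D applies; add {D} → now {A, B, D, F}.
A -> E applies; add {E} → now {A, B, D, E, F}.
No further FD applies.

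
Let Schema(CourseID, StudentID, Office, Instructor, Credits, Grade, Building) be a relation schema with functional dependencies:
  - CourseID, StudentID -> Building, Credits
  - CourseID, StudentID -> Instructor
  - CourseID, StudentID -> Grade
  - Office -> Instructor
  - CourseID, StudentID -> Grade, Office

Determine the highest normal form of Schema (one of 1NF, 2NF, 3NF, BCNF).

2NF

Candidate key: {CourseID, StudentID}. Prime attributes: {CourseID, StudentID}.
Office -> Instructor breaks BCNF: {Office}⁺ = {Instructor, Office}, so {Office} is not a superkey.
Office -> Instructor determines the non-prime attribute {Instructor} from a non-superkey — 3NF is violated.
No non-prime attribute depends on a proper subset of any candidate key, so 2NF holds.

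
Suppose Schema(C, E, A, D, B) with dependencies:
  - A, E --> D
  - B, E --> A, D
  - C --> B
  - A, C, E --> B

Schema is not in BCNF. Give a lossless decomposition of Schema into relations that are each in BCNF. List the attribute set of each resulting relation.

{A, B, E}; {A, D, E}; {B, C}; {C, E}

Candidate key of the original relation: {C, E}.
{A, B, C, D, E}: {A, E} determines {A, D, E} here but is not a superkey — split on A, E --> D, giving {A, D, E} and {A, B, C, E}.
{A, D, E} is in BCNF.
{A, B, C, E}: {B, E} determines {A, B, E} here but is not a superkey — split on B, E --> A, giving {A, B, E} and {B, C, E}.
{A, B, E} is in BCNF.
{B, C, E}: {C} determines {B, C} here but is not a superkey — split on C --> B, giving {B, C} and {C, E}.
{B, C} is in BCNF.
{C, E} is in BCNF.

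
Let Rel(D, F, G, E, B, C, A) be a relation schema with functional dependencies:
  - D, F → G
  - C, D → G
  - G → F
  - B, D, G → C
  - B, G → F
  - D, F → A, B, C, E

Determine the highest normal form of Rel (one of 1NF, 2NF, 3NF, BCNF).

Candidate keys: {C, D}, {D, F}, {D, G}. Prime attributes: {C, D, F, G}.
G → F: {G}⁺ = {F, G}, which is not all of the attributes, so the left side is not a superkey — BCNF is violated.
Since {F} ⊆ prime attributes and every other non-superkey FD also has a prime right side, the schema is in 3NF.

3NF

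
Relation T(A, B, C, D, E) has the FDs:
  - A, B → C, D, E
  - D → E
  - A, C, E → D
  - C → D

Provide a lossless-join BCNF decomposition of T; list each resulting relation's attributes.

{A, B, C}; {C, D}; {D, E}

Candidate key of the original relation: {A, B}.
Within {A, B, C, D, E}: {D}⁺ ∩ {A, B, C, D, E} = {D, E}, not the whole set, so D → E violates BCNF; decompose into {D, E} and {A, B, C, D}.
{D, E}: every determinant is a superkey — BCNF.
Within {A, B, C, D}: {C}⁺ ∩ {A, B, C, D} = {C, D}, not the whole set, so C → D violates BCNF; decompose into {C, D} and {A, B, C}.
{C, D}: every determinant is a superkey — BCNF.
{A, B, C}: every determinant is a superkey — BCNF.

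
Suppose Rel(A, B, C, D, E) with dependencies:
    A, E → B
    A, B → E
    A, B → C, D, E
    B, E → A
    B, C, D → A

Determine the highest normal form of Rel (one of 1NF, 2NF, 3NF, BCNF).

BCNF

Candidate keys: {A, B}, {A, E}, {B, C, D}, {B, E}. Prime attributes: {A, B, C, D, E}.
Every FD has a superkey on the left, so the relation is in BCNF.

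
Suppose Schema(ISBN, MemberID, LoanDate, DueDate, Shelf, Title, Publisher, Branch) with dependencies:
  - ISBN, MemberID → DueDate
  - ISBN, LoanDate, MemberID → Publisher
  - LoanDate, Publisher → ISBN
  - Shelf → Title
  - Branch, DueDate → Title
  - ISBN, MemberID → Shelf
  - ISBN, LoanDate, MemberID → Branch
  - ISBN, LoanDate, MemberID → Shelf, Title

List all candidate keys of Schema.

{LoanDate, MemberID} never appear on the right of any FD, so every key must include all of them.
{ISBN, LoanDate, MemberID}⁺ = {Branch, DueDate, ISBN, LoanDate, MemberID, Publisher, Shelf, Title} — all of the relation — so {ISBN, LoanDate, MemberID} is a candidate key.
{LoanDate, MemberID, Publisher}⁺ = {Branch, DueDate, ISBN, LoanDate, MemberID, Publisher, Shelf, Title} — all of the relation — so {LoanDate, MemberID, Publisher} is a candidate key.
These are minimal and exhaustive — every other superkey contains one of them.

{ISBN, LoanDate, MemberID}, {LoanDate, MemberID, Publisher}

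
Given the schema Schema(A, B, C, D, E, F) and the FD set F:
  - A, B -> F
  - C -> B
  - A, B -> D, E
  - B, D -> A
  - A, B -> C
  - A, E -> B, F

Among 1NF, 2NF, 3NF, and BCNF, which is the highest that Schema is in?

3NF

Candidate keys: {A, B}, {A, C}, {A, E}, {B, D}, {C, D}. Prime attributes: {A, B, C, D, E}.
For C -> B we have {C}⁺ = {B, C}; {C} is not a superkey, so BCNF fails.
Its right-hand attributes {B} are all prime, as are those of every other non-superkey FD — the relation is in 3NF.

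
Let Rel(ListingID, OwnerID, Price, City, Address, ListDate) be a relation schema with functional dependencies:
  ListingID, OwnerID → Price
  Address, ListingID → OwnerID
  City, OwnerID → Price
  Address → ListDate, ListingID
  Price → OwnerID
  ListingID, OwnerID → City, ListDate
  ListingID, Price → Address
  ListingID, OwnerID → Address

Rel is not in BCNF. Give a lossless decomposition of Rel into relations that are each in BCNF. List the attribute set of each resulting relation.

{Address, City, ListDate, ListingID, OwnerID}; {City, Price}; {OwnerID, Price}

Candidate keys of the original relation: {Address}, {ListingID, OwnerID}, {ListingID, Price}.
{Address, City, ListDate, ListingID, OwnerID, Price}: {City, OwnerID} determines {City, OwnerID, Price} here but is not a superkey — split on City, OwnerID → Price, giving {City, OwnerID, Price} and {Address, City, ListDate, ListingID, OwnerID}.
{City, OwnerID, Price}: {Price} determines {OwnerID, Price} here but is not a superkey — split on Price → OwnerID, giving {OwnerID, Price} and {City, Price}.
{OwnerID, Price} has no BCNF violation.
{City, Price} has no BCNF violation.
{Address, City, ListDate, ListingID, OwnerID} has no BCNF violation.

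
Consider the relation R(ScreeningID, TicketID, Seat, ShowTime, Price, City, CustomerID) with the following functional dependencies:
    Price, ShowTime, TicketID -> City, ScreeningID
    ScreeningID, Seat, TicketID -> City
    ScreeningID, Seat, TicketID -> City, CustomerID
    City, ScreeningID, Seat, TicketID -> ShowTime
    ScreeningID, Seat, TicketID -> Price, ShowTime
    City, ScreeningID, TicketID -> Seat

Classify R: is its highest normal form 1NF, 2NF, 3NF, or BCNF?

Candidate keys: {City, ScreeningID, TicketID}, {Price, ShowTime, TicketID}, {ScreeningID, Seat, TicketID}. Prime attributes: {City, Price, ScreeningID, Seat, ShowTime, TicketID}.
Every FD has a superkey on the left, so the relation is in BCNF.

BCNF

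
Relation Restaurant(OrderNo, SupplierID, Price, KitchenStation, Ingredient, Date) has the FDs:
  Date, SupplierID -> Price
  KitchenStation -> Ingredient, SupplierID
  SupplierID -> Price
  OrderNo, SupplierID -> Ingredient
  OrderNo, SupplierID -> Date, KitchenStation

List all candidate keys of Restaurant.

Attributes never on any right-hand side: {OrderNo} — every candidate key must contain it.
{KitchenStation, OrderNo}⁺ = {Date, Ingredient, KitchenStation, OrderNo, Price, SupplierID} — all of the relation — so {KitchenStation, OrderNo} is a candidate key.
{OrderNo, SupplierID}⁺ = {Date, Ingredient, KitchenStation, OrderNo, Price, SupplierID} — all of the relation — so {OrderNo, SupplierID} is a candidate key.
These are minimal and exhaustive — every other superkey contains one of them.

{KitchenStation, OrderNo}, {OrderNo, SupplierID}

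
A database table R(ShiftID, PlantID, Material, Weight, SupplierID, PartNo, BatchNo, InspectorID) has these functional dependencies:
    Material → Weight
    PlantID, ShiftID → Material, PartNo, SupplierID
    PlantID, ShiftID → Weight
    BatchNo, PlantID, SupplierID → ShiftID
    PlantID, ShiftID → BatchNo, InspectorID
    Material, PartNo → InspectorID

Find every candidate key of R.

No FD produces {PlantID}, so it must be in every candidate key.
Closure of {PlantID, ShiftID} is {BatchNo, InspectorID, Material, PartNo, PlantID, ShiftID, SupplierID, Weight}, the whole schema; {PlantID, ShiftID} is a candidate key.
Closure of {BatchNo, PlantID, SupplierID} is {BatchNo, InspectorID, Material, PartNo, PlantID, ShiftID, SupplierID, Weight}, the whole schema; {BatchNo, PlantID, SupplierID} is a candidate key.
Any other superkey properly contains one of these, so there are no further candidate keys.

{BatchNo, PlantID, SupplierID}, {PlantID, ShiftID}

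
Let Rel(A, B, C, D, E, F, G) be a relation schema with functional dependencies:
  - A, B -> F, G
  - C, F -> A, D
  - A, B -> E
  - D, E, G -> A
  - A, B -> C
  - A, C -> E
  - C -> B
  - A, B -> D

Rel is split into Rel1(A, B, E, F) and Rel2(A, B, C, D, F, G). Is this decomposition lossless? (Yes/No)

Yes

Common attributes: {A, B, F}; their closure is {A, B, C, D, E, F, G}.
Rel1 is contained in that closure, so Rel1 ∩ Rel2 -> Rel1 holds and the join is lossless.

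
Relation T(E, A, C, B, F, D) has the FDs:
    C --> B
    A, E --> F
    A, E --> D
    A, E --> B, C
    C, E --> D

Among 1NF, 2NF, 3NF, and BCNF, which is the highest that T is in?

Candidate key: {A, E}. Prime attributes: {A, E}.
C --> B breaks BCNF: {C}⁺ = {B, C}, so {C} is not a superkey.
Because {B} is non-prime and the left side of C --> B is not a superkey, the relation is not in 3NF.
No proper subset of a key has a non-prime attribute in its closure, so there is no partial dependency; 2NF holds.

2NF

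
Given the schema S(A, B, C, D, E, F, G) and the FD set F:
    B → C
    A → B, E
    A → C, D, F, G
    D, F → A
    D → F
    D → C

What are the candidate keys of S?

{A} is a candidate key since {A}⁺ = {A, B, C, D, E, F, G} covers every attribute.
{D} is a candidate key since {D}⁺ = {A, B, C, D, E, F, G} covers every attribute.
These are minimal and exhaustive — every other superkey contains one of them.

{A}, {D}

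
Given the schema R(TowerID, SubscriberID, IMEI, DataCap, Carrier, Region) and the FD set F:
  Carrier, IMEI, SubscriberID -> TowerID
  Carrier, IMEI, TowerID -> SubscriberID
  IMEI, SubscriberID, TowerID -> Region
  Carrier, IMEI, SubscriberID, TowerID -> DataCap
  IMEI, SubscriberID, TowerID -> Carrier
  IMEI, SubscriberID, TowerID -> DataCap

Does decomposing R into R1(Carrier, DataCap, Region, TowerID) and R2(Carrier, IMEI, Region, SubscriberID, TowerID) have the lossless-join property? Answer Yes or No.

No

R1 ∩ R2 = {Carrier, Region, TowerID}; its closure under F is {Carrier, Region, TowerID}.
Neither R1 nor R2 is contained in that closure, so the decomposition is lossy.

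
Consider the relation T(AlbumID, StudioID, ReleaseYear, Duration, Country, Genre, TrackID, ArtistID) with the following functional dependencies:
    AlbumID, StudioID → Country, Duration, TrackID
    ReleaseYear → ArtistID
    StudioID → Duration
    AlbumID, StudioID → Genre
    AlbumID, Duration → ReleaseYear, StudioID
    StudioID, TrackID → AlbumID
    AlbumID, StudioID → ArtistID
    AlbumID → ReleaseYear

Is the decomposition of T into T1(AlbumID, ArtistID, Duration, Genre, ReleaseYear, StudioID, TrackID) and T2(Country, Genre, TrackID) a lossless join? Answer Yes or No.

No

Common attributes: {Genre, TrackID}; their closure is {Genre, TrackID}.
T1 ⊄ {Genre, TrackID} and T2 ⊄ {Genre, TrackID}, so the split is lossy.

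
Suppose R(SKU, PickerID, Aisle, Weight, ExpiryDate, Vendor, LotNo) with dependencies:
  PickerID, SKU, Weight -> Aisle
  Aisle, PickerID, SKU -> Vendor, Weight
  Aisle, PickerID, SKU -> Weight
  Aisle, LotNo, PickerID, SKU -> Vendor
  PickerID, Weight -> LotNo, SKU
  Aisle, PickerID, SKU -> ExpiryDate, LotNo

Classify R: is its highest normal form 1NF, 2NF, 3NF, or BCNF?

BCNF

Candidate keys: {Aisle, PickerID, SKU}, {PickerID, Weight}. Prime attributes: {Aisle, PickerID, SKU, Weight}.
The left-hand side of every FD is a superkey, so BCNF is satisfied.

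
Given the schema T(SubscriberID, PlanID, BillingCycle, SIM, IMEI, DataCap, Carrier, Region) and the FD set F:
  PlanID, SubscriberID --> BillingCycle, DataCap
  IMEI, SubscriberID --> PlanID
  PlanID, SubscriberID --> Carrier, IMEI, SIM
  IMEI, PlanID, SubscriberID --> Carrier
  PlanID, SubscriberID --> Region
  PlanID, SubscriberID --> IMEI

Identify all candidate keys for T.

{IMEI, SubscriberID}, {PlanID, SubscriberID}

Attributes never on any right-hand side: {SubscriberID} — every candidate key must contain it.
{IMEI, SubscriberID} is a candidate key since {IMEI, SubscriberID}⁺ = {BillingCycle, Carrier, DataCap, IMEI, PlanID, Region, SIM, SubscriberID} covers every attribute.
{PlanID, SubscriberID} is a candidate key since {PlanID, SubscriberID}⁺ = {BillingCycle, Carrier, DataCap, IMEI, PlanID, Region, SIM, SubscriberID} covers every attribute.
Any other superkey properly contains one of these, so there are no further candidate keys.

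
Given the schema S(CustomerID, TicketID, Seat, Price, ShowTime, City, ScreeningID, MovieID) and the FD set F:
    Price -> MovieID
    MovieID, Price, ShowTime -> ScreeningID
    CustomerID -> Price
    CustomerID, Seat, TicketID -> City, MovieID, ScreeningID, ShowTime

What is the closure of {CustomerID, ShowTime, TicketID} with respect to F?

Start with {CustomerID, ShowTime, TicketID}.
CustomerID -> Price applies; add {Price} → now {CustomerID, Price, ShowTime, TicketID}.
Price -> MovieID applies; add {MovieID} → now {CustomerID, MovieID, Price, ShowTime, TicketID}.
MovieID, Price, ShowTime -> ScreeningID applies; add {ScreeningID} → now {CustomerID, MovieID, Price, ScreeningID, ShowTime, TicketID}.
No further FD applies.

{CustomerID, MovieID, Price, ScreeningID, ShowTime, TicketID}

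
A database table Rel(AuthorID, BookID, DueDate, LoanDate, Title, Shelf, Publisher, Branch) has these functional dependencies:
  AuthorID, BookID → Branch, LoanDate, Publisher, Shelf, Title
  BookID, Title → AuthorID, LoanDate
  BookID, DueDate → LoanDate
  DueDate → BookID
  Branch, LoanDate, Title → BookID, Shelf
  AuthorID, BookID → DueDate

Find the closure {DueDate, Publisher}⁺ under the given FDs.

{BookID, DueDate, LoanDate, Publisher}

Start with {DueDate, Publisher}.
DueDate → BookID applies; add {BookID} → now {BookID, DueDate, Publisher}.
BookID, DueDate → LoanDate applies; add {LoanDate} → now {BookID, DueDate, LoanDate, Publisher}.
No further FD applies.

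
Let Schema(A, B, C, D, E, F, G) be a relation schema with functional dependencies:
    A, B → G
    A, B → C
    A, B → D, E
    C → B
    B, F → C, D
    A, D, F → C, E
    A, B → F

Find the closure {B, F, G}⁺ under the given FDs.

Start with {B, F, G}.
B, F → C, D applies; add {C, D} → now {B, C, D, F, G}.
No further FD applies.

{B, C, D, F, G}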